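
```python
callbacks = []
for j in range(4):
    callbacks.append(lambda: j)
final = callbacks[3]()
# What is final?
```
3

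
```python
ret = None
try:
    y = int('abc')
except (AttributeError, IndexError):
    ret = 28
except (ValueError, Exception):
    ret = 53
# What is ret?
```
53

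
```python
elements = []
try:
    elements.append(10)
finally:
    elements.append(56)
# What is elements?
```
[10, 56]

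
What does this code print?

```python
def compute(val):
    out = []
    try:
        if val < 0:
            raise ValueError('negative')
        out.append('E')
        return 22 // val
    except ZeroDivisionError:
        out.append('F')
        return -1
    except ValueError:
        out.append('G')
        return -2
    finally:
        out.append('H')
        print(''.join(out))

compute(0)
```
EFH

val=0 causes ZeroDivisionError, caught, finally prints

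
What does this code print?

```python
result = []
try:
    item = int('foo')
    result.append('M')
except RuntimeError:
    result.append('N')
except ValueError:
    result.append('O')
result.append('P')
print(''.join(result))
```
OP

ValueError is caught by its specific handler, not RuntimeError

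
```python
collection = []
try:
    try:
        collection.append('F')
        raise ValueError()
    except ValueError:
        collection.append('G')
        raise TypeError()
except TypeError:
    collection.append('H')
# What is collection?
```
['F', 'G', 'H']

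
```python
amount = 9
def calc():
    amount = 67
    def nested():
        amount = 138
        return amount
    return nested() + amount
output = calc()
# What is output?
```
205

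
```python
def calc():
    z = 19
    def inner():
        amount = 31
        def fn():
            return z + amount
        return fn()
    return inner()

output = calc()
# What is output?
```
50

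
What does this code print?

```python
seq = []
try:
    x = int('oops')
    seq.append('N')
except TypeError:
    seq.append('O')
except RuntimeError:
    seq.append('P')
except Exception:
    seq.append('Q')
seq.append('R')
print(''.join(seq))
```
QR

ValueError not specifically caught, falls to Exception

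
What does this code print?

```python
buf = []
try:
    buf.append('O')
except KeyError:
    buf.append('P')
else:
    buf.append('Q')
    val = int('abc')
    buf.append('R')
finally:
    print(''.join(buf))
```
OQ

Try succeeds, else appends 'Q', ValueError in else is uncaught, finally prints before exception propagates ('R' never appended)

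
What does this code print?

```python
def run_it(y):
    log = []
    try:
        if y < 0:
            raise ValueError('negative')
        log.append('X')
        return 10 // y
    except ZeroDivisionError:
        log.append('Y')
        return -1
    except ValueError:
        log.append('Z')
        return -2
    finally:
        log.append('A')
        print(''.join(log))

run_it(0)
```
XYA

y=0 causes ZeroDivisionError, caught, finally prints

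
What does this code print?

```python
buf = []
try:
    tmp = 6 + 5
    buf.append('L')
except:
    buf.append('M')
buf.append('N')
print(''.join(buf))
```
LN

No exception, try block completes normally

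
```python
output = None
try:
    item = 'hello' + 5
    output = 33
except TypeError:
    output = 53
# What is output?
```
53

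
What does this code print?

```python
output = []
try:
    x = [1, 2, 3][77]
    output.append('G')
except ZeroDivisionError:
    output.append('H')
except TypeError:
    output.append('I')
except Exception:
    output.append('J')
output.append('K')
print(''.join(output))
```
JK

IndexError not specifically caught, falls to Exception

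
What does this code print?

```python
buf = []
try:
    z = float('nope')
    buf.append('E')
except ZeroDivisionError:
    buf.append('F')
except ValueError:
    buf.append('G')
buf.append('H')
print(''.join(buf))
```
GH

ValueError is caught by its specific handler, not ZeroDivisionError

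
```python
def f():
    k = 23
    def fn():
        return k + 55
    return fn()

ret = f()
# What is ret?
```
78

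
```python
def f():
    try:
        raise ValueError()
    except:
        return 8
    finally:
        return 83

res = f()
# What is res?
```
83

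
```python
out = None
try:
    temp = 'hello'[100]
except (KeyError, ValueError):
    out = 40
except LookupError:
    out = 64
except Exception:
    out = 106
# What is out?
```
64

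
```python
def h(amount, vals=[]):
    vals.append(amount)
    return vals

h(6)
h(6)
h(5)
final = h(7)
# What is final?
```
[6, 6, 5, 7]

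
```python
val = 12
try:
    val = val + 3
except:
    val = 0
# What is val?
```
15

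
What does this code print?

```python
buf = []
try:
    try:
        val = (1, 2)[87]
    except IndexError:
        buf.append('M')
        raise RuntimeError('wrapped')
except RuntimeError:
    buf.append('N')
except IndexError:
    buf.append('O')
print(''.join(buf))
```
MN

New RuntimeError raised, caught by outer RuntimeError handler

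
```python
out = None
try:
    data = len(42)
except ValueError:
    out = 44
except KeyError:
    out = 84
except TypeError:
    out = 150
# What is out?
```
150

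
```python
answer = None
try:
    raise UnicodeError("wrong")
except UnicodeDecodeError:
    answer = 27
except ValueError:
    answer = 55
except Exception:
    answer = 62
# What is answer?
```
55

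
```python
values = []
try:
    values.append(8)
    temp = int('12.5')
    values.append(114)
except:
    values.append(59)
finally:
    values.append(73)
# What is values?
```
[8, 59, 73]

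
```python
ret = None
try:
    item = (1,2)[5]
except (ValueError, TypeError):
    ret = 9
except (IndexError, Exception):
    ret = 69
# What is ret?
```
69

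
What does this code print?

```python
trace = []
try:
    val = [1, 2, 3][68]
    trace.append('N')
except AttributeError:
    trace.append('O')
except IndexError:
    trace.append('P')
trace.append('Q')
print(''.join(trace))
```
PQ

IndexError is caught by its specific handler, not AttributeError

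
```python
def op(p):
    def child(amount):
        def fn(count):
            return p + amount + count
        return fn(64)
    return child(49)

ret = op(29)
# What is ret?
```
142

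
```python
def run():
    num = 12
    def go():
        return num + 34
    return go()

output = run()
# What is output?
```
46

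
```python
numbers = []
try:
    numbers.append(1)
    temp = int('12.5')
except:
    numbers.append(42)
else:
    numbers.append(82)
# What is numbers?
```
[1, 42]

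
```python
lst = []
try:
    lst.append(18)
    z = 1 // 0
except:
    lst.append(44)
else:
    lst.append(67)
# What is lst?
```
[18, 44]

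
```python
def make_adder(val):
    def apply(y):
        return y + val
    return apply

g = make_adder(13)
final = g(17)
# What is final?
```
30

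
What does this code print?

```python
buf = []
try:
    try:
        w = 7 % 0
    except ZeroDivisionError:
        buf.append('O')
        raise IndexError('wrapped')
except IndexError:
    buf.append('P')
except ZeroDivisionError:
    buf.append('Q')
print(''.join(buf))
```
OP

New IndexError raised, caught by outer IndexError handler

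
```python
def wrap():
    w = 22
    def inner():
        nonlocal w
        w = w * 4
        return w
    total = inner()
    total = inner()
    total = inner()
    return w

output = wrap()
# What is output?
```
1408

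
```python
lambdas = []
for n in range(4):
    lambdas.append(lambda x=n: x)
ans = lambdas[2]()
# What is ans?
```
2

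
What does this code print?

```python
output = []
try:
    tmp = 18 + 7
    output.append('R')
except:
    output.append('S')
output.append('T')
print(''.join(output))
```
RT

No exception, try block completes normally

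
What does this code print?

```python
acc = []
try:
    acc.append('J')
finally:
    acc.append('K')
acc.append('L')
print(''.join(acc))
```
JKL

try/finally without except, no exception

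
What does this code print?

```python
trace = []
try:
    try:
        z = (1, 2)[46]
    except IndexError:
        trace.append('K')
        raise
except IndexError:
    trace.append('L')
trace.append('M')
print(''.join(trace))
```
KLM

raise without argument re-raises current exception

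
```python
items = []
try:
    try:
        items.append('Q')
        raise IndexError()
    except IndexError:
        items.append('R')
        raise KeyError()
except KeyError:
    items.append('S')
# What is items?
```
['Q', 'R', 'S']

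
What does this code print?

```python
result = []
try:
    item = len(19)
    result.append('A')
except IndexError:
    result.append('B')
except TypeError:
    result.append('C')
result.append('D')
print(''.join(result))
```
CD

TypeError is caught by its specific handler, not IndexError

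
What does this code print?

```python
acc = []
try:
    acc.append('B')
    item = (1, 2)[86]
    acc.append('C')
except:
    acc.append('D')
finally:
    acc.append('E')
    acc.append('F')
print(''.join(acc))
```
BDEF

Code before exception runs, then except, then all of finally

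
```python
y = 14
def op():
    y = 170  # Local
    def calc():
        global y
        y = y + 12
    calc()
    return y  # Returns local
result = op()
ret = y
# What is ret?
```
26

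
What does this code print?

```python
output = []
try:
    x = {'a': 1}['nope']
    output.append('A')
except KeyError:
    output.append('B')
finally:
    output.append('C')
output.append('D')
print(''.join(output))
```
BCD

finally always runs, even after exception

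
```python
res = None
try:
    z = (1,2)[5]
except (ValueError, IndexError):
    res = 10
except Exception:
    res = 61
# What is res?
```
10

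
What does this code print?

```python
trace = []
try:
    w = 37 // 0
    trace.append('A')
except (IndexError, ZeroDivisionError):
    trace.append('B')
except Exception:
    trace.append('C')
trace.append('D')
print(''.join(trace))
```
BD

ZeroDivisionError matches tuple containing it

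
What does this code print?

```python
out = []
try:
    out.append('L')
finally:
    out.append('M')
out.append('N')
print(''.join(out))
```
LMN

try/finally without except, no exception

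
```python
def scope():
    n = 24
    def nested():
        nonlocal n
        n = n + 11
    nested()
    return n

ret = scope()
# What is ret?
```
35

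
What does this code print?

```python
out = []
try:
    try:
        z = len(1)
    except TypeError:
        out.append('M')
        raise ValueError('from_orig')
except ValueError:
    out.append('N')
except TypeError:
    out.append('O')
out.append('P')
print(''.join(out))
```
MNP

ValueError raised and caught, original TypeError not re-raised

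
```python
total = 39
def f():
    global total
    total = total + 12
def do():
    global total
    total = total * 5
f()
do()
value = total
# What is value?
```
255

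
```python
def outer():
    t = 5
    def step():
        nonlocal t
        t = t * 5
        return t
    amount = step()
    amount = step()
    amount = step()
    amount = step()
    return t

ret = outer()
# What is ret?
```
3125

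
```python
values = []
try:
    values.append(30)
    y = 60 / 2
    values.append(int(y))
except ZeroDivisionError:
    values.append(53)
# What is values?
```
[30, 30]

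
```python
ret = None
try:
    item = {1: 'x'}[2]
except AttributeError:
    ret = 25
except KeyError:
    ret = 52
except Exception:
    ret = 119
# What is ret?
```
52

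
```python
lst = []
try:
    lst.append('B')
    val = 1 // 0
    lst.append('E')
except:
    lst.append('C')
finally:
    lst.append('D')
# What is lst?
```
['B', 'C', 'D']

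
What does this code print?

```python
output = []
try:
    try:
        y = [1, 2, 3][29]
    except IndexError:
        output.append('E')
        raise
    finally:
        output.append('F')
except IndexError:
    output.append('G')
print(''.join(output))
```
EFG

finally runs before re-raised exception propagates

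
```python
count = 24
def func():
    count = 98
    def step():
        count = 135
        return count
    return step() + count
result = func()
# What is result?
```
233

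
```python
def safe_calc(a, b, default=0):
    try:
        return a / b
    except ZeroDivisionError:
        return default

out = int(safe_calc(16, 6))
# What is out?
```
2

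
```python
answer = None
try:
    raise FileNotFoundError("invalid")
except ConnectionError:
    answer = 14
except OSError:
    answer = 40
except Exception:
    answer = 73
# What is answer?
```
40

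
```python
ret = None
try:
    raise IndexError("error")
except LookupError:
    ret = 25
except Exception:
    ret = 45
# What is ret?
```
25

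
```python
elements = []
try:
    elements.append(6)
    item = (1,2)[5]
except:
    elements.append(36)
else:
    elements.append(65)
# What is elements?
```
[6, 36]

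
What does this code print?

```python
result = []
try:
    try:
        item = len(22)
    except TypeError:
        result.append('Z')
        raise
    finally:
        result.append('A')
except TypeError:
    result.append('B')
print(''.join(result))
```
ZAB

finally runs before re-raised exception propagates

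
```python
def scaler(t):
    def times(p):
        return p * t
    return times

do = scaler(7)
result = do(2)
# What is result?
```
14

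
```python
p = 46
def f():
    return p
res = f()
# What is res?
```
46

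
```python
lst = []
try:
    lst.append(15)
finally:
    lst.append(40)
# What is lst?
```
[15, 40]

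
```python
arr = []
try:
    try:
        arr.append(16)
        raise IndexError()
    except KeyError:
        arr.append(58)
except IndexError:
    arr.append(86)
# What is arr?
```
[16, 86]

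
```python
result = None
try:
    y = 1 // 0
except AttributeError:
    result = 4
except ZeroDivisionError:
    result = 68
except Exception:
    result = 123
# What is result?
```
68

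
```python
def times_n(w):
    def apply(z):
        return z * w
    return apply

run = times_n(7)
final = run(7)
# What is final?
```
49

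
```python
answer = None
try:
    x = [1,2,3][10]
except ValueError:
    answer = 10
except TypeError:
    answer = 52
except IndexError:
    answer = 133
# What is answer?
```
133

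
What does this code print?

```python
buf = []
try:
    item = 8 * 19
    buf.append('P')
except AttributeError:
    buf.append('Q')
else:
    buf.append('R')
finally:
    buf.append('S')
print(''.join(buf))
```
PRS

else runs before finally when no exception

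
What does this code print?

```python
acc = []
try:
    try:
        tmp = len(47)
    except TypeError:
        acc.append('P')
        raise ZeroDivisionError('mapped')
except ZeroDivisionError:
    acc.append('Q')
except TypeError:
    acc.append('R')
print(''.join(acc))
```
PQ

New ZeroDivisionError raised, caught by outer ZeroDivisionError handler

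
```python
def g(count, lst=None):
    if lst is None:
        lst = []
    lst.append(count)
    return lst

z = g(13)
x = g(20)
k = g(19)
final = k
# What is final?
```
[19]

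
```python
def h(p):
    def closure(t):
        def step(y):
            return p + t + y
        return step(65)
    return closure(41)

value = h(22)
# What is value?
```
128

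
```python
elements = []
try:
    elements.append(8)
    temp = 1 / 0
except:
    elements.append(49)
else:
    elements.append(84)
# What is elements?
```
[8, 49]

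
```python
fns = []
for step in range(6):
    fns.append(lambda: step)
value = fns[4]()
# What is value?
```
5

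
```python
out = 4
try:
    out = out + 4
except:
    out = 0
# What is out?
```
8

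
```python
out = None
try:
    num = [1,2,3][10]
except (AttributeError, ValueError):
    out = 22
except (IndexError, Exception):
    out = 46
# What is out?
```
46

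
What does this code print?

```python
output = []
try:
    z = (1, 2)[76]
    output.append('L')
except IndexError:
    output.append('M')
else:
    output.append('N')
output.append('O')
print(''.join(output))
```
MO

else block skipped when exception is caught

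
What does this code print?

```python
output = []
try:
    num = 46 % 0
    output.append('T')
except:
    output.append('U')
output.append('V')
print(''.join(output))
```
UV

Exception raised in try, caught by bare except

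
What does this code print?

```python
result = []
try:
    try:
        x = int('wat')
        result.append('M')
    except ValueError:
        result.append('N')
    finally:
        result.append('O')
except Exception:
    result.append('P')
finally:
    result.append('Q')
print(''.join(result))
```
NOQ

Both finally blocks run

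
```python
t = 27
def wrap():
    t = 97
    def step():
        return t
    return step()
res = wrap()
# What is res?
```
97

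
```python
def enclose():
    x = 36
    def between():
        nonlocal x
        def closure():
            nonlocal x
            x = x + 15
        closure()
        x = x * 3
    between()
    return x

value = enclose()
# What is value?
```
153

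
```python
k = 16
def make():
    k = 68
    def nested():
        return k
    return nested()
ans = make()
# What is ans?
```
68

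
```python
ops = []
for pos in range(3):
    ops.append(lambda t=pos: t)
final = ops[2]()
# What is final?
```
2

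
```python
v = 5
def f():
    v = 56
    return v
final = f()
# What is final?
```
56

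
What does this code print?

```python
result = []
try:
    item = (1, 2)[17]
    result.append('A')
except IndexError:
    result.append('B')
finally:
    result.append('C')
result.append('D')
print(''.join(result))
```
BCD

finally always runs, even after exception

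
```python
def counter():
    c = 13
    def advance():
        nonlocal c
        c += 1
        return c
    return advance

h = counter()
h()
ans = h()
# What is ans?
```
15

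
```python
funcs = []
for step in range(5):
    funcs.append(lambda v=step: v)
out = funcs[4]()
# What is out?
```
4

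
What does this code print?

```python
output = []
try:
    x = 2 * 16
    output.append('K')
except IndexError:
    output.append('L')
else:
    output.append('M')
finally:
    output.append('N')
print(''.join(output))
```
KMN

else runs before finally when no exception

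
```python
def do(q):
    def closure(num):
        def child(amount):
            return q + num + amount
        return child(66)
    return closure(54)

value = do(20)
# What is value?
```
140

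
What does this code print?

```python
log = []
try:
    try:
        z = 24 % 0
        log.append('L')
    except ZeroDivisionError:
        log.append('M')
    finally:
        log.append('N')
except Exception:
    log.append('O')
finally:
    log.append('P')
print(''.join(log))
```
MNP

Both finally blocks run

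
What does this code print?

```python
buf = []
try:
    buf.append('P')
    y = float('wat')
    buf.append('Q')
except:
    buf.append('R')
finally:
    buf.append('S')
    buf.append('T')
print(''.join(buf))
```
PRST

Code before exception runs, then except, then all of finally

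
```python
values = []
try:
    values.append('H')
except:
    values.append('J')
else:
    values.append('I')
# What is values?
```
['H', 'I']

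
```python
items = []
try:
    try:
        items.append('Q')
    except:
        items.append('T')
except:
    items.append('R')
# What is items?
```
['Q']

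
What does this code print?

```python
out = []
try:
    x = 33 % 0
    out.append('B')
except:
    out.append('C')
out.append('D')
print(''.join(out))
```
CD

Exception raised in try, caught by bare except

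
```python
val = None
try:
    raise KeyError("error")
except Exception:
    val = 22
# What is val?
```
22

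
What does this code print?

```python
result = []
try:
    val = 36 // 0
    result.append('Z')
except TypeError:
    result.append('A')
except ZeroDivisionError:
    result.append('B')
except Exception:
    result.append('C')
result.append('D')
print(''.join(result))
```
BD

ZeroDivisionError matches before generic Exception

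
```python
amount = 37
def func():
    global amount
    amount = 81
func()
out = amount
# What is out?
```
81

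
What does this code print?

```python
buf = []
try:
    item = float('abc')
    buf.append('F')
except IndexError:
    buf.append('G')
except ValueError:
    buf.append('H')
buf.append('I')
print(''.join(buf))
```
HI

ValueError is caught by its specific handler, not IndexError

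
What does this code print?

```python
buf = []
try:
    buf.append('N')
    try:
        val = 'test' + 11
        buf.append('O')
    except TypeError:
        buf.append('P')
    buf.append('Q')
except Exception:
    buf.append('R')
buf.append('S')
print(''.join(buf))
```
NPQS

Inner exception caught by inner handler, outer continues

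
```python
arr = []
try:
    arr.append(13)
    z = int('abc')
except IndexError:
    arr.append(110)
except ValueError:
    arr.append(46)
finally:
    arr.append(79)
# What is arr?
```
[13, 46, 79]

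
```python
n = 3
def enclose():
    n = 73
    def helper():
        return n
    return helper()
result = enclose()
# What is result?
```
73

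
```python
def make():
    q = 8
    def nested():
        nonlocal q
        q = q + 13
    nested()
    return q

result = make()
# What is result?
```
21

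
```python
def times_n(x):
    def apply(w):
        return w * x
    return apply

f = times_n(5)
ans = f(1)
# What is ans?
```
5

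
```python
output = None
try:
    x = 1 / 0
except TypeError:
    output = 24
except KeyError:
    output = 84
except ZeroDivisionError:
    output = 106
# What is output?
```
106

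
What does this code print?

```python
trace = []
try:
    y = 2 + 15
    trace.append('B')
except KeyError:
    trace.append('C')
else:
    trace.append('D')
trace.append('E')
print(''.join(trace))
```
BDE

else block runs when no exception occurs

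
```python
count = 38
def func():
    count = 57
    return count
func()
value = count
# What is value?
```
38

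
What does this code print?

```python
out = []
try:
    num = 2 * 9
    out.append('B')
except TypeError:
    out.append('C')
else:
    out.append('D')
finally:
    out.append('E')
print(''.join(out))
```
BDE

else runs before finally when no exception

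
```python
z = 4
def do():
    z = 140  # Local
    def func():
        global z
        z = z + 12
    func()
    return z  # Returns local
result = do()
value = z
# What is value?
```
16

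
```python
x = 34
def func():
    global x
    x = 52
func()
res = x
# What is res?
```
52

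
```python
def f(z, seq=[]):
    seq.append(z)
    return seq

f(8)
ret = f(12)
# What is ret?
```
[8, 12]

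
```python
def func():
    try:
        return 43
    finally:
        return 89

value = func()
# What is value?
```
89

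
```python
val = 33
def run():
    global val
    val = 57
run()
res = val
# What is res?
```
57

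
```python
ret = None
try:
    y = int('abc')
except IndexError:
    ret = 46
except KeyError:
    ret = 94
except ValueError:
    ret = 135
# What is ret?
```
135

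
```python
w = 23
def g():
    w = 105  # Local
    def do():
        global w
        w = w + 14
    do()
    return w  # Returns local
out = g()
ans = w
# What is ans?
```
37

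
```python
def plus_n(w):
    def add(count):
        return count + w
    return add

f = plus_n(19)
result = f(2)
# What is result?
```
21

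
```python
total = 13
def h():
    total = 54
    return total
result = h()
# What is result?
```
54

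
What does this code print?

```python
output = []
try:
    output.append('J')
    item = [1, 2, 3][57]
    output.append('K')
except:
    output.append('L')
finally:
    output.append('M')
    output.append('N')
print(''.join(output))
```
JLMN

Code before exception runs, then except, then all of finally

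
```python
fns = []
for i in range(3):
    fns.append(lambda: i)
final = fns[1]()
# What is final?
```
2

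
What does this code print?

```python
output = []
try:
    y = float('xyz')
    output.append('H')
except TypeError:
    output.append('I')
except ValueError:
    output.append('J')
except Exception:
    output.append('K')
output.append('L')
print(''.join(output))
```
JL

ValueError matches before generic Exception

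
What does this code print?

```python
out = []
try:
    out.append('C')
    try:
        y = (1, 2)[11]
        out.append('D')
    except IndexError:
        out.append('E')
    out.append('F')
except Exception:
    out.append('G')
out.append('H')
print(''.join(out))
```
CEFH

Inner exception caught by inner handler, outer continues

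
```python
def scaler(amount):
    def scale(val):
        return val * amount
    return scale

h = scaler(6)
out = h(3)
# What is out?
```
18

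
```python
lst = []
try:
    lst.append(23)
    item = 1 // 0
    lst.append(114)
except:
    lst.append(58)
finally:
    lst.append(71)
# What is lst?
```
[23, 58, 71]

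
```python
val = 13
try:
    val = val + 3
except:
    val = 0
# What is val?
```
16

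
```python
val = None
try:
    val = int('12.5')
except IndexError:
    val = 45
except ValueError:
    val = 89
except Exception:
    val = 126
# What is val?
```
89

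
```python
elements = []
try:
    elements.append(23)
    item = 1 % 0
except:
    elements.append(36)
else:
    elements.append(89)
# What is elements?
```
[23, 36]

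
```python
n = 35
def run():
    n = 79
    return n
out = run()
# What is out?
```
79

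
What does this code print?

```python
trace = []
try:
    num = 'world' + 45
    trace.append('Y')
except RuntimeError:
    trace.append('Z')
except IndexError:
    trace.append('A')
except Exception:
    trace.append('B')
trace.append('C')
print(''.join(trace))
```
BC

TypeError not specifically caught, falls to Exception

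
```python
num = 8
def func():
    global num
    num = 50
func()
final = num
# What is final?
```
50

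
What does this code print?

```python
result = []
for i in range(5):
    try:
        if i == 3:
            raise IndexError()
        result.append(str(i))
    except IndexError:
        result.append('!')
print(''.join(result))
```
012!4

Exception on i=3 caught, loop continues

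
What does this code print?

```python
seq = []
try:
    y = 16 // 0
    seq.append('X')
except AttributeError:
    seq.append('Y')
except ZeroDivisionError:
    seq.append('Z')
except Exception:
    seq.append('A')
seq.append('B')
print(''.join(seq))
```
ZB

ZeroDivisionError matches before generic Exception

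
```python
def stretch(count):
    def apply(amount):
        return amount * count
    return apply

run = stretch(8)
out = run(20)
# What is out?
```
160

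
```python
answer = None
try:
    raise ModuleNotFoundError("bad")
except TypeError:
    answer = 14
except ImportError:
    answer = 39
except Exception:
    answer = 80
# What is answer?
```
39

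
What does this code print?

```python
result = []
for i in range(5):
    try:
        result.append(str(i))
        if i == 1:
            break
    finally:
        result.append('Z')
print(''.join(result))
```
0Z1Z

finally runs even when breaking out of loop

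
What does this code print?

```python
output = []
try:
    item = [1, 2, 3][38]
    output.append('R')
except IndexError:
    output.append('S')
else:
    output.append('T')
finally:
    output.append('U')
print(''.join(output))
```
SU

Exception: except runs, else skipped, finally runs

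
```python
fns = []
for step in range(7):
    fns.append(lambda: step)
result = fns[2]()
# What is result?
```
6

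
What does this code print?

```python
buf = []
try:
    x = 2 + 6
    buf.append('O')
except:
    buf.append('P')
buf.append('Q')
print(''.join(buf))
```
OQ

No exception, try block completes normally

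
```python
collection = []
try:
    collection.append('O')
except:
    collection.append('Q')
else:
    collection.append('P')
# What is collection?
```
['O', 'P']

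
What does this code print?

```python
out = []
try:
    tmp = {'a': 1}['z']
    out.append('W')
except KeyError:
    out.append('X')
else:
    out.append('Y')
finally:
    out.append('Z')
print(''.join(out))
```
XZ

Exception: except runs, else skipped, finally runs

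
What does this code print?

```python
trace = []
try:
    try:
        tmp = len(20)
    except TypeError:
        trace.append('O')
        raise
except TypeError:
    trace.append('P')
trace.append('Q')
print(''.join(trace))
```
OPQ

raise without argument re-raises current exception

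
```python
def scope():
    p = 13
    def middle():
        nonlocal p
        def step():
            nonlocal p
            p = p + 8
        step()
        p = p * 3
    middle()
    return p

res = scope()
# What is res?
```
63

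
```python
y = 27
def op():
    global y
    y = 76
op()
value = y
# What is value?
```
76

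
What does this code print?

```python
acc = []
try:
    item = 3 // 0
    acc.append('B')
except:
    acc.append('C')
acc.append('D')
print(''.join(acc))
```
CD

Exception raised in try, caught by bare except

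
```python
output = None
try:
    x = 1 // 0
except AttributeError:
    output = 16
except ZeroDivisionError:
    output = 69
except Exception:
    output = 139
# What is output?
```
69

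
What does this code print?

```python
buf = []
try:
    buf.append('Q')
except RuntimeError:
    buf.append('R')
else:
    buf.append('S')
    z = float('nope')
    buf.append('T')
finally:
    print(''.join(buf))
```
QS

Try succeeds, else appends 'S', ValueError in else is uncaught, finally prints before exception propagates ('T' never appended)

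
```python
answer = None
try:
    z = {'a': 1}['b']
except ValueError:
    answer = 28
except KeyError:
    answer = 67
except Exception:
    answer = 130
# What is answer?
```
67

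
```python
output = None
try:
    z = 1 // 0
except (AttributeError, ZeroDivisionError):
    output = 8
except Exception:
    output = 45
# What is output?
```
8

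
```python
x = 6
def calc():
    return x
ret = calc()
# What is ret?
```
6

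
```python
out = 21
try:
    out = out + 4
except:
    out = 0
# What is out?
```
25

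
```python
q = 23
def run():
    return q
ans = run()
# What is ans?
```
23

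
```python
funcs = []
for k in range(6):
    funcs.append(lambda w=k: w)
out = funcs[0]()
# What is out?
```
0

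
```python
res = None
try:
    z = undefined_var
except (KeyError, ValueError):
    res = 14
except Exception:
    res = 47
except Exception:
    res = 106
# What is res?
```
47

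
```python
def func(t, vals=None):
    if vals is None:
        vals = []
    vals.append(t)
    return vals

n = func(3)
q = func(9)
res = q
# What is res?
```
[9]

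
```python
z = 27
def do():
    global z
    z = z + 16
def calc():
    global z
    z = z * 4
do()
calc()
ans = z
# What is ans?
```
172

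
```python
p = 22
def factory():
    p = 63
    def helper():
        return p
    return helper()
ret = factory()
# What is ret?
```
63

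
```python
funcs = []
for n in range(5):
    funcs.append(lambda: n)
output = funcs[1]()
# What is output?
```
4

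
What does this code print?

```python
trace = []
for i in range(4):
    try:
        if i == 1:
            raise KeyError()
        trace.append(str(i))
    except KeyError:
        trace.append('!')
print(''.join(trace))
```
0!23

Exception on i=1 caught, loop continues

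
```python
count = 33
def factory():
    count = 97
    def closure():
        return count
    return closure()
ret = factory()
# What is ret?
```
97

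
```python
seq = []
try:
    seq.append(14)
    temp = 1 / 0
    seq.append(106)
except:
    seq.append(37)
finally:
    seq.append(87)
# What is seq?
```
[14, 37, 87]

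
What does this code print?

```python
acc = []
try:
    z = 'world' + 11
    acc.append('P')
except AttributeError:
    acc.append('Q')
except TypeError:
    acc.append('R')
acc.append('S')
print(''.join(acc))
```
RS

TypeError is caught by its specific handler, not AttributeError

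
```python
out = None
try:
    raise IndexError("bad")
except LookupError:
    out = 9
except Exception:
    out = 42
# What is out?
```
9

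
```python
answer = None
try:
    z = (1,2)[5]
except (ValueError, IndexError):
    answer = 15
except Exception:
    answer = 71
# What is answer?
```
15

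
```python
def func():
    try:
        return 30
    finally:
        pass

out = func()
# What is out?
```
30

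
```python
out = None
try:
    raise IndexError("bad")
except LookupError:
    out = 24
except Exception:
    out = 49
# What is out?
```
24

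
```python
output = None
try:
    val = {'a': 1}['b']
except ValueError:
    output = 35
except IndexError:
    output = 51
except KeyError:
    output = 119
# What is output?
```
119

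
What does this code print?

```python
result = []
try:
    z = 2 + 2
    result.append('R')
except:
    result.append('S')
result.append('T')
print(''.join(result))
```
RT

No exception, try block completes normally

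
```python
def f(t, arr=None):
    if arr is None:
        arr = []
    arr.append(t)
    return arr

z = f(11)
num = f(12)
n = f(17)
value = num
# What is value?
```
[12]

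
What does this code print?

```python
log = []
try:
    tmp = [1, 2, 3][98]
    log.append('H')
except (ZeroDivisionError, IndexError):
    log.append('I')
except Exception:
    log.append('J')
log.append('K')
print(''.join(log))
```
IK

IndexError matches tuple containing it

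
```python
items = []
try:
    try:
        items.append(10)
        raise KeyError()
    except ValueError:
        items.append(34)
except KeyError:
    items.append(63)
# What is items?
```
[10, 63]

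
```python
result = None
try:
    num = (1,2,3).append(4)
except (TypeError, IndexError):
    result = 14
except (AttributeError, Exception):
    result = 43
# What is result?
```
43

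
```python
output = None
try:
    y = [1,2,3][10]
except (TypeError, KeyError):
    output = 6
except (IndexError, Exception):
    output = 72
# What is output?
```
72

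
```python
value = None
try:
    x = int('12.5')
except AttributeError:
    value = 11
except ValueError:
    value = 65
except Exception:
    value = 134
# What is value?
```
65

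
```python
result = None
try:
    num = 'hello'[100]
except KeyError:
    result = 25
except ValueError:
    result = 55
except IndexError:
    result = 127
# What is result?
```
127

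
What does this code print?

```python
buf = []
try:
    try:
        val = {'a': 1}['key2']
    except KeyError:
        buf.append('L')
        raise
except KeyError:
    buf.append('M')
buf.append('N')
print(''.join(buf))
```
LMN

raise without argument re-raises current exception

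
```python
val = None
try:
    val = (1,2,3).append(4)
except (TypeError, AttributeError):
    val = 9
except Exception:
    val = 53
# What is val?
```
9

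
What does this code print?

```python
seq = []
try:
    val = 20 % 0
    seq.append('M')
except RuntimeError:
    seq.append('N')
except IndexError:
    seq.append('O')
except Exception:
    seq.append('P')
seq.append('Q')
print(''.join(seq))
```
PQ

ZeroDivisionError not specifically caught, falls to Exception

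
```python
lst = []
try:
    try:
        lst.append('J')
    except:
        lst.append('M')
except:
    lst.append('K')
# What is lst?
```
['J']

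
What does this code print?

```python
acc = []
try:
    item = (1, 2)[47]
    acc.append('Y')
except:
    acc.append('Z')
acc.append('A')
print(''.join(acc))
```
ZA

Exception raised in try, caught by bare except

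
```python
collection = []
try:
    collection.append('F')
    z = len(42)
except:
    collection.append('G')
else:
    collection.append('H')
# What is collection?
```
['F', 'G']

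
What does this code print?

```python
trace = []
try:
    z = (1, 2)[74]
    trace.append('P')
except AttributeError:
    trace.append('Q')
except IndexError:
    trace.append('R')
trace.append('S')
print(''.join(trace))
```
RS

IndexError is caught by its specific handler, not AttributeError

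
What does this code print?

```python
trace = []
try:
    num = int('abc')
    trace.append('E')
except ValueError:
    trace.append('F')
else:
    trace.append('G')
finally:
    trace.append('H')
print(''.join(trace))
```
FH

Exception: except runs, else skipped, finally runs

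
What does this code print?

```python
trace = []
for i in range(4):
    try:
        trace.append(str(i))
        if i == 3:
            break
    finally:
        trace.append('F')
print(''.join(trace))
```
0F1F2F3F

finally runs even when breaking out of loop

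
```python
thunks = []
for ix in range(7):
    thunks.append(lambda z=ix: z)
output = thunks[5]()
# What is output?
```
5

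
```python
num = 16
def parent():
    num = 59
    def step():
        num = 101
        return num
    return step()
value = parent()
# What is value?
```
101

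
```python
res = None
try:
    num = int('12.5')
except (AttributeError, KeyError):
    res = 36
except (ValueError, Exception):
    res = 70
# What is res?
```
70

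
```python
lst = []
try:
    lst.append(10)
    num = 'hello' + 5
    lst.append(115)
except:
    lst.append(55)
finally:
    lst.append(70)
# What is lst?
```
[10, 55, 70]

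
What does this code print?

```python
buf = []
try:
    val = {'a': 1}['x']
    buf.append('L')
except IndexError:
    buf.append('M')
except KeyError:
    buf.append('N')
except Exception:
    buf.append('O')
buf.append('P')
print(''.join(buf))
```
NP

KeyError matches before generic Exception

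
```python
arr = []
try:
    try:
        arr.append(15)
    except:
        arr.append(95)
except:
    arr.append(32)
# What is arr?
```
[15]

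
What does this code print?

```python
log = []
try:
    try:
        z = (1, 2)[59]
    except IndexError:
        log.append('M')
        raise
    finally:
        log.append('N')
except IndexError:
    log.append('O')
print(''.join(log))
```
MNO

finally runs before re-raised exception propagates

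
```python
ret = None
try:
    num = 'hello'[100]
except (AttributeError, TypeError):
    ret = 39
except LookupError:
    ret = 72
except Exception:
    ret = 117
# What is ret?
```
72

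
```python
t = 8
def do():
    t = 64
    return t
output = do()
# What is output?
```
64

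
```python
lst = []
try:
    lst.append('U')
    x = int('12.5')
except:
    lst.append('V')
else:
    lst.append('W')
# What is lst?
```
['U', 'V']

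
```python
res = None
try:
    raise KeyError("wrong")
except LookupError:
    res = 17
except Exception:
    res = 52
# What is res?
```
17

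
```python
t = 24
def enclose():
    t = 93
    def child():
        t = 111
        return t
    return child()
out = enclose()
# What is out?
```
111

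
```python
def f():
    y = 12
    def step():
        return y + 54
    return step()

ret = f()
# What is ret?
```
66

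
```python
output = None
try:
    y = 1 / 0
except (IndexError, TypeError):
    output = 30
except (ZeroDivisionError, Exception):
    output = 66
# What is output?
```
66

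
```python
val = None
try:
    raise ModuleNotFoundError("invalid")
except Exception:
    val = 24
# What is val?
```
24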